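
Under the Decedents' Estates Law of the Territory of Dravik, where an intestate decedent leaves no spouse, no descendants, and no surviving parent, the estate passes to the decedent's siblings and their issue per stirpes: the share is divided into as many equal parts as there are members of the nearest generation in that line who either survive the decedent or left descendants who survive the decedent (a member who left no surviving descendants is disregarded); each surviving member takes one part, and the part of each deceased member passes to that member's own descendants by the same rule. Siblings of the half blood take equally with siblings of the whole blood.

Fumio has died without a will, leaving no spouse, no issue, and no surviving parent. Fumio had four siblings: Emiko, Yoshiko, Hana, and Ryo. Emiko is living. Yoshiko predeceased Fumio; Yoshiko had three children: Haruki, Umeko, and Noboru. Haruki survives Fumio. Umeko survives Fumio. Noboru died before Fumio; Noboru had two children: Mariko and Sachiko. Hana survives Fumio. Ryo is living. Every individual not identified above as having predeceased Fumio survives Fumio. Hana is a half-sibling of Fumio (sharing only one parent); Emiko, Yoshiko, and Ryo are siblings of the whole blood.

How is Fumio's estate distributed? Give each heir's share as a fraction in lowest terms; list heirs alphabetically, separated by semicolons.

Emiko 1/4; Hana 1/4; Haruki 1/12; Mariko 1/24; Ryo 1/4; Sachiko 1/24; Umeko 1/12

No spouse, descendants, or parent survives, so the estate passes to Fumio's siblings per stirpes.
Half-blood and whole-blood siblings take equally under the stated rule.
The estate is divided into 4 equal shares of 1/4 among Emiko, Yoshiko, Hana, Ryo.
Emiko is living and takes 1/4.
Yoshiko predeceased; the 1/4 allotted to Yoshiko's branch passes to Yoshiko's issue by representation.
The 1/4 is divided into 3 equal shares of 1/12 among Haruki, Umeko, Noboru.
Haruki is living and takes 1/12.
Umeko is living and takes 1/12.
Noboru predeceased; the 1/12 allotted to Noboru's branch passes to Noboru's issue by representation.
The 1/12 is divided into 2 equal shares of 1/24 among Mariko, Sachiko.
Mariko is living and takes 1/24.
Sachiko is living and takes 1/24.
Hana is living and takes 1/4.
Ryo is living and takes 1/4.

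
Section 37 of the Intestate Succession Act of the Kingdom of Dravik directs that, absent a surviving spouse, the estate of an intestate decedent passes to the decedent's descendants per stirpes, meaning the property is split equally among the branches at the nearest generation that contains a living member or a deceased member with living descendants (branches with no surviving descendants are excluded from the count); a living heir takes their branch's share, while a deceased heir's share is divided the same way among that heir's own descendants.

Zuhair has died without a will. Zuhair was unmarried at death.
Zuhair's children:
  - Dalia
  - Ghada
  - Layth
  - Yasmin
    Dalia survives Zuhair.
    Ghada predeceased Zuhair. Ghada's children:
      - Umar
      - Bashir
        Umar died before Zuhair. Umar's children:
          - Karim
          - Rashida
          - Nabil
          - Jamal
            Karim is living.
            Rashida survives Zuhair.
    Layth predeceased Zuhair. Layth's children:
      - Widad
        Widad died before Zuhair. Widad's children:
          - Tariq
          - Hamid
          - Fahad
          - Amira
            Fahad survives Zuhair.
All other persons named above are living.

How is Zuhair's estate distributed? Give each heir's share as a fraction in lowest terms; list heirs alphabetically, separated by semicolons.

There is no surviving spouse, so the entire estate passes to Zuhair's descendants per stirpes.
The estate is divided into 4 equal shares of 1/4 among Dalia, Ghada, Layth, Yasmin.
Dalia is living and takes 1/4.
Ghada predeceased; the 1/4 allotted to Ghada's branch passes to Ghada's issue by representation.
The 1/4 is divided into 2 equal shares of 1/8 among Umar, Bashir.
Umar predeceased; the 1/8 allotted to Umar's branch passes to Umar's issue by representation.
The 1/8 is divided into 4 equal shares of 1/32 among Karim, Rashida, Nabil, Jamal.
Karim is living and takes 1/32.
Rashida is living and takes 1/32.
Nabil is living and takes 1/32.
Jamal is living and takes 1/32.
Bashir is living and takes 1/8.
Layth predeceased; the 1/4 allotted to Layth's branch passes to Layth's issue by representation.
Widad's line is the sole branch at this level, so the full 1/4 passes to Widad's issue by representation.
The 1/4 is divided into 4 equal shares of 1/16 among Tariq, Hamid, Fahad, Amira.
Tariq is living and takes 1/16.
Hamid is living and takes 1/16.
Fahad is living and takes 1/16.
Amira is living and takes 1/16.
Yasmin is living and takes 1/4.

Amira 1/16; Bashir 1/8; Dalia 1/4; Fahad 1/16; Hamid 1/16; Jamal 1/32; Karim 1/32; Nabil 1/32; Rashida 1/32; Tariq 1/16; Yasmin 1/4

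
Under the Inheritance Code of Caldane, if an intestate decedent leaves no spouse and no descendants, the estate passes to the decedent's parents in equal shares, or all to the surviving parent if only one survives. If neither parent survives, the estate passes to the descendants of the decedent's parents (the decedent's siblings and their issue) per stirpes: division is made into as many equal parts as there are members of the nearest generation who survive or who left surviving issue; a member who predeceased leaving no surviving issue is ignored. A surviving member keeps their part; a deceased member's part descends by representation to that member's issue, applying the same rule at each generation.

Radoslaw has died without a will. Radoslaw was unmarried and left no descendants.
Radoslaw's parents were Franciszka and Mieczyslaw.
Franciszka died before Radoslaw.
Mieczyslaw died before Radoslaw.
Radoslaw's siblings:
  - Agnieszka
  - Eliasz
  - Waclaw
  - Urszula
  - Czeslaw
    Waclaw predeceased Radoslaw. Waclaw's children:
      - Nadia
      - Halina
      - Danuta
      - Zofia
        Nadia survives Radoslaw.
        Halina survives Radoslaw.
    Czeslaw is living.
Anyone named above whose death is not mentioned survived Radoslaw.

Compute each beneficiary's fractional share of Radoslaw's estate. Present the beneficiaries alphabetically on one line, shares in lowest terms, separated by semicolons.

Neither parent survives and there are no descendants, so the estate passes to Radoslaw's siblings and their issue per stirpes.
The estate is divided into 5 equal shares of 1/5 among Agnieszka, Eliasz, Waclaw, Urszula, Czeslaw.
Agnieszka is living and takes 1/5.
Eliasz is living and takes 1/5.
Waclaw predeceased; the 1/5 allotted to Waclaw's branch passes to Waclaw's issue by representation.
The 1/5 is divided into 4 equal shares of 1/20 among Nadia, Halina, Danuta, Zofia.
Nadia is living and takes 1/20.
Halina is living and takes 1/20.
Danuta is living and takes 1/20.
Zofia is living and takes 1/20.
Urszula is living and takes 1/5.
Czeslaw is living and takes 1/5.

Agnieszka 1/5; Czeslaw 1/5; Danuta 1/20; Eliasz 1/5; Halina 1/20; Nadia 1/20; Urszula 1/5; Zofia 1/20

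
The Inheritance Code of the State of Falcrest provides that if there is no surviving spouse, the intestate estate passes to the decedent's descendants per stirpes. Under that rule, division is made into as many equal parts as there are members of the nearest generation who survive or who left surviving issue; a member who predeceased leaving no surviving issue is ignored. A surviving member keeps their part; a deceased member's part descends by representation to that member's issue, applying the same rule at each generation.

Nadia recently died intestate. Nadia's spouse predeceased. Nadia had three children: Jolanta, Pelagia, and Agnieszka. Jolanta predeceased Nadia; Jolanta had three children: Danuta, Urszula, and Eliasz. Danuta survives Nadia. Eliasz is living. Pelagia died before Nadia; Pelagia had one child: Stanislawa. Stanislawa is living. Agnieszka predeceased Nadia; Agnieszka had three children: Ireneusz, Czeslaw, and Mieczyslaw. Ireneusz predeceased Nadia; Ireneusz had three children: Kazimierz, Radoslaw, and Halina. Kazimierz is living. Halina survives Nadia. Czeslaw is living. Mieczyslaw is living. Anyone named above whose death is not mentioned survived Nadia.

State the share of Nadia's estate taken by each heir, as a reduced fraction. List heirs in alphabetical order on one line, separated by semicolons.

Czeslaw 1/9; Danuta 1/9; Eliasz 1/9; Halina 1/27; Kazimierz 1/27; Mieczyslaw 1/9; Radoslaw 1/27; Stanislawa 1/3; Urszula 1/9

There is no surviving spouse, so the entire estate passes to Nadia's descendants per stirpes.
The estate is divided into 3 equal shares of 1/3 among Jolanta, Pelagia, Agnieszka.
Jolanta predeceased; the 1/3 allotted to Jolanta's branch passes to Jolanta's issue by representation.
The 1/3 is divided into 3 equal shares of 1/9 among Danuta, Urszula, Eliasz.
Danuta is living and takes 1/9.
Urszula is living and takes 1/9.
Eliasz is living and takes 1/9.
Pelagia predeceased; the 1/3 allotted to Pelagia's branch passes to Pelagia's issue by representation.
Stanislawa is the sole taker at this level and receives the full 1/3.
Agnieszka predeceased; the 1/3 allotted to Agnieszka's branch passes to Agnieszka's issue by representation.
The 1/3 is divided into 3 equal shares of 1/9 among Ireneusz, Czeslaw, Mieczyslaw.
Ireneusz predeceased; the 1/9 allotted to Ireneusz's branch passes to Ireneusz's issue by representation.
The 1/9 is divided into 3 equal shares of 1/27 among Kazimierz, Radoslaw, Halina.
Kazimierz is living and takes 1/27.
Radoslaw is living and takes 1/27.
Halina is living and takes 1/27.
Czeslaw is living and takes 1/9.
Mieczyslaw is living and takes 1/9.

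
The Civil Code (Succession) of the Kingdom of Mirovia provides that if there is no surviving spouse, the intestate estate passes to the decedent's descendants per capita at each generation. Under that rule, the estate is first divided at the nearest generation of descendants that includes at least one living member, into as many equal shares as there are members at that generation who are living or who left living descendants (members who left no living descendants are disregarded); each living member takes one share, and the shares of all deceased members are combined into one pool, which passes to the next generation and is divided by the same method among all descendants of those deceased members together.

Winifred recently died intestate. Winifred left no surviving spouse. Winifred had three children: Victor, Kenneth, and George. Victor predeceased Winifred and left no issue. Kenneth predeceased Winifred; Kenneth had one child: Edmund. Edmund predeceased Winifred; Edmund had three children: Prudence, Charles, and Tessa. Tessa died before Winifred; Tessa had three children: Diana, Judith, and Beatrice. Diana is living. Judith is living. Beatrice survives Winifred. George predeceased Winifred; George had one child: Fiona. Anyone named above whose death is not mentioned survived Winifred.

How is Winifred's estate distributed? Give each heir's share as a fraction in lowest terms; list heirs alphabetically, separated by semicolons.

There is no surviving spouse, so the entire estate passes to Winifred's descendants per capita at each generation.
No one at generation 1 (Kenneth, George) is living; moving to the next generation.
At generation 2 (Edmund, Fiona) there are 2 shares of (1)/2 = 1/2 each.
Living: Fiona — each takes 1/2.
Deceased: Edmund. That 1/2 share is carried to generation 3.
At generation 3 (Prudence, Charles, Tessa) there are 3 shares of (1/2)/3 = 1/6 each.
Living: Prudence and Charles — each takes 1/6.
Deceased: Tessa. That 1/6 share is carried to generation 4.
At generation 4 (Diana, Judith, Beatrice) there are 3 shares of (1/6)/3 = 1/18 each.
Living: Diana, Judith, and Beatrice — each takes 1/18.

Beatrice 1/18; Charles 1/6; Diana 1/18; Fiona 1/2; Judith 1/18; Prudence 1/6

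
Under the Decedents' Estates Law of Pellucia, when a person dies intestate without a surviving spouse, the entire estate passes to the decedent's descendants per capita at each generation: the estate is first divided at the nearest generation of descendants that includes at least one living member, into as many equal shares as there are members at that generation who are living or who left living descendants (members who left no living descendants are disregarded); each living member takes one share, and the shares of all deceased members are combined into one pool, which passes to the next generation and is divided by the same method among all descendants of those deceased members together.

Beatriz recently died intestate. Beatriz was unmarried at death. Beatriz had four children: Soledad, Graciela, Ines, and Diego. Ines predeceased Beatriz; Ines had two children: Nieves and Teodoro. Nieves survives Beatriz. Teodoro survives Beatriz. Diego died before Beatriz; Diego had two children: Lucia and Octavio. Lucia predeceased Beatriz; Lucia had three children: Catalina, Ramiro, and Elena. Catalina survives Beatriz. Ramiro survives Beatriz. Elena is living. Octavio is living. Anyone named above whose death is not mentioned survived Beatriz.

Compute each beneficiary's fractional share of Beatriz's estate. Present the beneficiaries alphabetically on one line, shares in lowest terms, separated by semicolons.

There is no surviving spouse, so the entire estate passes to Beatriz's descendants per capita at each generation.
At generation 1 (Soledad, Graciela, Ines, Diego) there are 4 shares of (1)/4 = 1/4 each.
Living: Soledad and Graciela — each takes 1/4.
Deceased: Ines and Diego. Their combined 1/2 is pooled and carried to generation 2.
At generation 2 (Nieves, Teodoro, Lucia, Octavio) there are 4 shares of (1/2)/4 = 1/8 each.
Living: Nieves, Teodoro, and Octavio — each takes 1/8.
Deceased: Lucia. That 1/8 share is carried to generation 3.
At generation 3 (Catalina, Ramiro, Elena) there are 3 shares of (1/8)/3 = 1/24 each.
Living: Catalina, Ramiro, and Elena — each takes 1/24.

Catalina 1/24; Elena 1/24; Graciela 1/4; Nieves 1/8; Octavio 1/8; Ramiro 1/24; Soledad 1/4; Teodoro 1/8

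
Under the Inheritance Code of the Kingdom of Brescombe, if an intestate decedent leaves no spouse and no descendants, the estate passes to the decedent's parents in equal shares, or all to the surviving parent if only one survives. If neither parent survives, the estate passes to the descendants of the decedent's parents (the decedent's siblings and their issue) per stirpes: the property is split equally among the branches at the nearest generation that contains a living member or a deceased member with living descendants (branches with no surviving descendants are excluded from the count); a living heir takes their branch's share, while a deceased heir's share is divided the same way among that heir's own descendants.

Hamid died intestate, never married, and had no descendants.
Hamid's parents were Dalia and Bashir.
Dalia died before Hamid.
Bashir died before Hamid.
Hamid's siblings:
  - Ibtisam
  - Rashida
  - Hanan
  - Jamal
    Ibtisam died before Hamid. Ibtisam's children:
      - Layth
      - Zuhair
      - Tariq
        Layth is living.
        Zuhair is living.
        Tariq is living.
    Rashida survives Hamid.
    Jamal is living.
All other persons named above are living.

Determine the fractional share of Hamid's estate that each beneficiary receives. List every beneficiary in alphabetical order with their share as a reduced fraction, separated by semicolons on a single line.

Hanan 1/4; Jamal 1/4; Layth 1/12; Rashida 1/4; Tariq 1/12; Zuhair 1/12

Neither parent survives and there are no descendants, so the estate passes to Hamid's siblings and their issue per stirpes.
The estate is divided into 4 equal shares of 1/4 among Ibtisam, Rashida, Hanan, Jamal.
Ibtisam predeceased; the 1/4 allotted to Ibtisam's branch passes to Ibtisam's issue by representation.
The 1/4 is divided into 3 equal shares of 1/12 among Layth, Zuhair, Tariq.
Layth is living and takes 1/12.
Zuhair is living and takes 1/12.
Tariq is living and takes 1/12.
Rashida is living and takes 1/4.
Hanan is living and takes 1/4.
Jamal is living and takes 1/4.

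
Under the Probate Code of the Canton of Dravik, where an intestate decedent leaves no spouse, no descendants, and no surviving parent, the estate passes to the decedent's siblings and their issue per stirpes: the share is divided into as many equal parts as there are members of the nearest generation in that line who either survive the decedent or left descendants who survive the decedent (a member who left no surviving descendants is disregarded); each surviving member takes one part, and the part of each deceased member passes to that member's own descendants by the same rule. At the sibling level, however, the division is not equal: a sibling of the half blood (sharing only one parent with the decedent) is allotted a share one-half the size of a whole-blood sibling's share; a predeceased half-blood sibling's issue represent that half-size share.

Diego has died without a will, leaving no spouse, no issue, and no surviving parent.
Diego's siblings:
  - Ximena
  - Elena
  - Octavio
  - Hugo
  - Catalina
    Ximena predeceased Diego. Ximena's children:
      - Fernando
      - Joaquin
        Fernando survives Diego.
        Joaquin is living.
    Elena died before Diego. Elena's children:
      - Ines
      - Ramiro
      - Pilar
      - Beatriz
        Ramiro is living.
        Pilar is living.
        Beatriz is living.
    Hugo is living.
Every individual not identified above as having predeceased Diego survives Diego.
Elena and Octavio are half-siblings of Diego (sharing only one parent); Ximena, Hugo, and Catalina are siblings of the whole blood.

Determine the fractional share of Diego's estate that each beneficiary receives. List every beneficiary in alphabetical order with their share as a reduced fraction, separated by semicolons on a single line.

No spouse, descendants, or parent survives, so the estate passes to Diego's siblings per stirpes.
Half-blood siblings count for one-half the weight of whole-blood siblings at the initial division.
Dividing 1 in proportion to weights (total weight 4): Ximena (weight 1) → 1/4; Elena (weight 1/2) → 1/8; Octavio (weight 1/2) → 1/8; Hugo (weight 1) → 1/4; Catalina (weight 1) → 1/4.
Ximena predeceased; the 1/4 allotted to Ximena's branch passes to Ximena's issue by representation.
The 1/4 is divided into 2 equal shares of 1/8 among Fernando, Joaquin.
Fernando is living and takes 1/8.
Joaquin is living and takes 1/8.
Elena predeceased; the 1/8 allotted to Elena's branch passes to Elena's issue by representation.
The 1/8 is divided into 4 equal shares of 1/32 among Ines, Ramiro, Pilar, Beatriz.
Ines is living and takes 1/32.
Ramiro is living and takes 1/32.
Pilar is living and takes 1/32.
Beatriz is living and takes 1/32.
Octavio is living and takes 1/8.
Hugo is living and takes 1/4.
Catalina is living and takes 1/4.

Beatriz 1/32; Catalina 1/4; Fernando 1/8; Hugo 1/4; Ines 1/32; Joaquin 1/8; Octavio 1/8; Pilar 1/32; Ramiro 1/32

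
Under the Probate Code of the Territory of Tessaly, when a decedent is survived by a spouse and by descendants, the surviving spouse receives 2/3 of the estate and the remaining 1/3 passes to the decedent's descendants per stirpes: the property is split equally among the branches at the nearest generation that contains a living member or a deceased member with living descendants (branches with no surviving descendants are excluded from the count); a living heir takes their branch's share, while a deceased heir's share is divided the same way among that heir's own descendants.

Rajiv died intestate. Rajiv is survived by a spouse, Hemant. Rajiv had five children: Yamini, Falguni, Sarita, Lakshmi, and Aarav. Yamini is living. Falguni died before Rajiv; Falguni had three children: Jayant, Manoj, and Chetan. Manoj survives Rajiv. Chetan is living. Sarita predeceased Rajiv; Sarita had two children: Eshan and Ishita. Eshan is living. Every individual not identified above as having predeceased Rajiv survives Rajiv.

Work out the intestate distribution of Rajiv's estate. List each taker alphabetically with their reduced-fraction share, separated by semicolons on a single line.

Hemant, as surviving spouse, takes 2/3.
The remaining 1/3 passes to Rajiv's descendants per stirpes.
The 1/3 is divided into 5 equal shares of 1/15 among Yamini, Falguni, Sarita, Lakshmi, Aarav.
Yamini is living and takes 1/15.
Falguni predeceased; the 1/15 allotted to Falguni's branch passes to Falguni's issue by representation.
The 1/15 is divided into 3 equal shares of 1/45 among Jayant, Manoj, Chetan.
Jayant is living and takes 1/45.
Manoj is living and takes 1/45.
Chetan is living and takes 1/45.
Sarita predeceased; the 1/15 allotted to Sarita's branch passes to Sarita's issue by representation.
The 1/15 is divided into 2 equal shares of 1/30 among Eshan, Ishita.
Eshan is living and takes 1/30.
Ishita is living and takes 1/30.
Lakshmi is living and takes 1/15.
Aarav is living and takes 1/15.

Aarav 1/15; Chetan 1/45; Eshan 1/30; Hemant 2/3; Ishita 1/30; Jayant 1/45; Lakshmi 1/15; Manoj 1/45; Yamini 1/15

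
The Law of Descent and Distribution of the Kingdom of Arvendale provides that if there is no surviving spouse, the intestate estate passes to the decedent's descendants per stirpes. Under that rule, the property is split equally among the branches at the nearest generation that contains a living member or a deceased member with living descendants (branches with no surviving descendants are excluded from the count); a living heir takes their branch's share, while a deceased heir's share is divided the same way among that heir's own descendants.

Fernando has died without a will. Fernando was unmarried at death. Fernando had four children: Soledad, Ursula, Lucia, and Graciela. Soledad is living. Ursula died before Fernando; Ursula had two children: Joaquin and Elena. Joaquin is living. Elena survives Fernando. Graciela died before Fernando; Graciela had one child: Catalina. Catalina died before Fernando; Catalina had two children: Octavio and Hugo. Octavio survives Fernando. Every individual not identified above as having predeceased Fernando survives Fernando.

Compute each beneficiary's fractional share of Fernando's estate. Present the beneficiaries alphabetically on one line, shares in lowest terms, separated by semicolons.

Elena 1/8; Hugo 1/8; Joaquin 1/8; Lucia 1/4; Octavio 1/8; Soledad 1/4

There is no surviving spouse, so the entire estate passes to Fernando's descendants per stirpes.
The estate is divided into 4 equal shares of 1/4 among Soledad, Ursula, Lucia, Graciela.
Soledad is living and takes 1/4.
Ursula predeceased; the 1/4 allotted to Ursula's branch passes to Ursula's issue by representation.
The 1/4 is divided into 2 equal shares of 1/8 among Joaquin, Elena.
Joaquin is living and takes 1/8.
Elena is living and takes 1/8.
Lucia is living and takes 1/4.
Graciela predeceased; the 1/4 allotted to Graciela's branch passes to Graciela's issue by representation.
Catalina's line is the sole branch at this level, so the full 1/4 passes to Catalina's issue by representation.
The 1/4 is divided into 2 equal shares of 1/8 among Octavio, Hugo.
Octavio is living and takes 1/8.
Hugo is living and takes 1/8.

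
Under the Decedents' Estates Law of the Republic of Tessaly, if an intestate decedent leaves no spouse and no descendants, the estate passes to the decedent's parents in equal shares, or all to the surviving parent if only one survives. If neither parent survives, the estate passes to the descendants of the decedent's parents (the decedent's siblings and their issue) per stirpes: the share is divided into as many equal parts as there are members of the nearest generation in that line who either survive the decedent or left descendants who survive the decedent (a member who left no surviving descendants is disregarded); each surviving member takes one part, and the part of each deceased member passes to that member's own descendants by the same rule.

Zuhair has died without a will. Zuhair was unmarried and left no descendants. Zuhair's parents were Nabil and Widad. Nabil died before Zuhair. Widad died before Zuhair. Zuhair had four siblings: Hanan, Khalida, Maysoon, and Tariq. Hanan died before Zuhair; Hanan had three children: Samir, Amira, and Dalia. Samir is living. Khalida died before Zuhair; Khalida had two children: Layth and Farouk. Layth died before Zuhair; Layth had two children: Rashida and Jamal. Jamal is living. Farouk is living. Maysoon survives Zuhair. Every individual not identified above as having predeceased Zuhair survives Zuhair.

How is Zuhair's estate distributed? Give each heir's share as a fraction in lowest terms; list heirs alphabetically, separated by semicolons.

Neither parent survives and there are no descendants, so the estate passes to Zuhair's siblings and their issue per stirpes.
The estate is divided into 4 equal shares of 1/4 among Hanan, Khalida, Maysoon, Tariq.
Hanan predeceased; the 1/4 allotted to Hanan's branch passes to Hanan's issue by representation.
The 1/4 is divided into 3 equal shares of 1/12 among Samir, Amira, Dalia.
Samir is living and takes 1/12.
Amira is living and takes 1/12.
Dalia is living and takes 1/12.
Khalida predeceased; the 1/4 allotted to Khalida's branch passes to Khalida's issue by representation.
The 1/4 is divided into 2 equal shares of 1/8 among Layth, Farouk.
Layth predeceased; the 1/8 allotted to Layth's branch passes to Layth's issue by representation.
The 1/8 is divided into 2 equal shares of 1/16 among Rashida, Jamal.
Rashida is living and takes 1/16.
Jamal is living and takes 1/16.
Farouk is living and takes 1/8.
Maysoon is living and takes 1/4.
Tariq is living and takes 1/4.

Amira 1/12; Dalia 1/12; Farouk 1/8; Jamal 1/16; Maysoon 1/4; Rashida 1/16; Samir 1/12; Tariq 1/4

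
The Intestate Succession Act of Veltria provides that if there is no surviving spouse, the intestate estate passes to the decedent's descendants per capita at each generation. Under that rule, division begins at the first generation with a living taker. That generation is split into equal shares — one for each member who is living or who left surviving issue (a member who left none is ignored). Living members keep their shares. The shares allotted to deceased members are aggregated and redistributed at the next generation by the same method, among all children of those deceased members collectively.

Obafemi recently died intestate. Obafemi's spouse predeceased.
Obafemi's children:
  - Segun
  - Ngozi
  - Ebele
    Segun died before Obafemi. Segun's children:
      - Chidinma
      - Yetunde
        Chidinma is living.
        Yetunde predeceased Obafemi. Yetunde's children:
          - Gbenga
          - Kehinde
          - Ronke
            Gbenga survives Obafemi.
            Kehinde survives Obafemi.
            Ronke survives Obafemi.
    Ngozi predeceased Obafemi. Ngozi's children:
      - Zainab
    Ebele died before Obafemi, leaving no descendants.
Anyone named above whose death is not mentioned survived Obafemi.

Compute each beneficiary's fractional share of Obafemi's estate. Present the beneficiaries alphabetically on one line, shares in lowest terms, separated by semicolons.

Chidinma 1/3; Gbenga 1/9; Kehinde 1/9; Ronke 1/9; Zainab 1/3

There is no surviving spouse, so the entire estate passes to Obafemi's descendants per capita at each generation.
No one at generation 1 (Segun, Ngozi) is living; moving to the next generation.
At generation 2 (Chidinma, Yetunde, Zainab) there are 3 shares of (1)/3 = 1/3 each.
Living: Chidinma and Zainab — each takes 1/3.
Deceased: Yetunde. That 1/3 share is carried to generation 3.
At generation 3 (Gbenga, Kehinde, Ronke) there are 3 shares of (1/3)/3 = 1/9 each.
Living: Gbenga, Kehinde, and Ronke — each takes 1/9.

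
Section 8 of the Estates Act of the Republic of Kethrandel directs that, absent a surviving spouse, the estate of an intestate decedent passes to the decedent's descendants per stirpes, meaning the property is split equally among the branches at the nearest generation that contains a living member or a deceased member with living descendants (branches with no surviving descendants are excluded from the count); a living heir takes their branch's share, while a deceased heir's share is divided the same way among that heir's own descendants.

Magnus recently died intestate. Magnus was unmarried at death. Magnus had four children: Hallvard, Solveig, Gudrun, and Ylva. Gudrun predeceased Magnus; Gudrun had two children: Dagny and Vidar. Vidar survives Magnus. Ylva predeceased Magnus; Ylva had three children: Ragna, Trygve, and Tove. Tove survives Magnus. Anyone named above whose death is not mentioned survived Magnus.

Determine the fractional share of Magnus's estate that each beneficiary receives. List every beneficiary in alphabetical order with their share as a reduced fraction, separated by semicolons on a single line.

Dagny 1/8; Hallvard 1/4; Ragna 1/12; Solveig 1/4; Tove 1/12; Trygve 1/12; Vidar 1/8

There is no surviving spouse, so the entire estate passes to Magnus's descendants per stirpes.
The estate is divided into 4 equal shares of 1/4 among Hallvard, Solveig, Gudrun, Ylva.
Hallvard is living and takes 1/4.
Solveig is living and takes 1/4.
Gudrun predeceased; the 1/4 allotted to Gudrun's branch passes to Gudrun's issue by representation.
The 1/4 is divided into 2 equal shares of 1/8 among Dagny, Vidar.
Dagny is living and takes 1/8.
Vidar is living and takes 1/8.
Ylva predeceased; the 1/4 allotted to Ylva's branch passes to Ylva's issue by representation.
The 1/4 is divided into 3 equal shares of 1/12 among Ragna, Trygve, Tove.
Ragna is living and takes 1/12.
Trygve is living and takes 1/12.
Tove is living and takes 1/12.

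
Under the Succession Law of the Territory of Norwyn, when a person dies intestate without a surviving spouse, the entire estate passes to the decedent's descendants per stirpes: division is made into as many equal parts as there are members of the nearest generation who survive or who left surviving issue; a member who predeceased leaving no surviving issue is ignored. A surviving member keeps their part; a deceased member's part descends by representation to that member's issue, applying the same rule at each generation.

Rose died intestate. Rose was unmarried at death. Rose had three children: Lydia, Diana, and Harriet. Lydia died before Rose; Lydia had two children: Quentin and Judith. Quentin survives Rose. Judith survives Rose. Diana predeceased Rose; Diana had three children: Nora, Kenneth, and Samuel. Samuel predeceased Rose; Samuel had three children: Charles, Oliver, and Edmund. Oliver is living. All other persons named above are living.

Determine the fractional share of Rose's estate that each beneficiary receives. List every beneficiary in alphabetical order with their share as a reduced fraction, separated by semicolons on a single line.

There is no surviving spouse, so the entire estate passes to Rose's descendants per stirpes.
The estate is divided into 3 equal shares of 1/3 among Lydia, Diana, Harriet.
Lydia predeceased; the 1/3 allotted to Lydia's branch passes to Lydia's issue by representation.
The 1/3 is divided into 2 equal shares of 1/6 among Quentin, Judith.
Quentin is living and takes 1/6.
Judith is living and takes 1/6.
Diana predeceased; the 1/3 allotted to Diana's branch passes to Diana's issue by representation.
The 1/3 is divided into 3 equal shares of 1/9 among Nora, Kenneth, Samuel.
Nora is living and takes 1/9.
Kenneth is living and takes 1/9.
Samuel predeceased; the 1/9 allotted to Samuel's branch passes to Samuel's issue by representation.
The 1/9 is divided into 3 equal shares of 1/27 among Charles, Oliver, Edmund.
Charles is living and takes 1/27.
Oliver is living and takes 1/27.
Edmund is living and takes 1/27.
Harriet is living and takes 1/3.

Charles 1/27; Edmund 1/27; Harriet 1/3; Judith 1/6; Kenneth 1/9; Nora 1/9; Oliver 1/27; Quentin 1/6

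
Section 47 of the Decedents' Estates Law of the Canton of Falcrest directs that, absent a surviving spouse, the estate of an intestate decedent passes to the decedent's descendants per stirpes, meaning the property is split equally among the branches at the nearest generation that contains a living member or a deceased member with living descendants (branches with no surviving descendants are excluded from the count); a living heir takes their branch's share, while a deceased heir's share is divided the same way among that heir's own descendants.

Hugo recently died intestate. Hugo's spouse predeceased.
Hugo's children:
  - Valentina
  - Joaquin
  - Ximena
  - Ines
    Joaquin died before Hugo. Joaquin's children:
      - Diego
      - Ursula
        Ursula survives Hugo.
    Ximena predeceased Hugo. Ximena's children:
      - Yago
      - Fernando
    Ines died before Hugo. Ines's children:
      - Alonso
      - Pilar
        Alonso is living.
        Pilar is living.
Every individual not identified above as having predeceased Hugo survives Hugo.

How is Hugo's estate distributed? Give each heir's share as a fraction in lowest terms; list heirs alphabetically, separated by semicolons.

There is no surviving spouse, so the entire estate passes to Hugo's descendants per stirpes.
The estate is divided into 4 equal shares of 1/4 among Valentina, Joaquin, Ximena, Ines.
Valentina is living and takes 1/4.
Joaquin predeceased; the 1/4 allotted to Joaquin's branch passes to Joaquin's issue by representation.
The 1/4 is divided into 2 equal shares of 1/8 among Diego, Ursula.
Diego is living and takes 1/8.
Ursula is living and takes 1/8.
Ximena predeceased; the 1/4 allotted to Ximena's branch passes to Ximena's issue by representation.
The 1/4 is divided into 2 equal shares of 1/8 among Yago, Fernando.
Yago is living and takes 1/8.
Fernando is living and takes 1/8.
Ines predeceased; the 1/4 allotted to Ines's branch passes to Ines's issue by representation.
The 1/4 is divided into 2 equal shares of 1/8 among Alonso, Pilar.
Alonso is living and takes 1/8.
Pilar is living and takes 1/8.

Alonso 1/8; Diego 1/8; Fernando 1/8; Pilar 1/8; Ursula 1/8; Valentina 1/4; Yago 1/8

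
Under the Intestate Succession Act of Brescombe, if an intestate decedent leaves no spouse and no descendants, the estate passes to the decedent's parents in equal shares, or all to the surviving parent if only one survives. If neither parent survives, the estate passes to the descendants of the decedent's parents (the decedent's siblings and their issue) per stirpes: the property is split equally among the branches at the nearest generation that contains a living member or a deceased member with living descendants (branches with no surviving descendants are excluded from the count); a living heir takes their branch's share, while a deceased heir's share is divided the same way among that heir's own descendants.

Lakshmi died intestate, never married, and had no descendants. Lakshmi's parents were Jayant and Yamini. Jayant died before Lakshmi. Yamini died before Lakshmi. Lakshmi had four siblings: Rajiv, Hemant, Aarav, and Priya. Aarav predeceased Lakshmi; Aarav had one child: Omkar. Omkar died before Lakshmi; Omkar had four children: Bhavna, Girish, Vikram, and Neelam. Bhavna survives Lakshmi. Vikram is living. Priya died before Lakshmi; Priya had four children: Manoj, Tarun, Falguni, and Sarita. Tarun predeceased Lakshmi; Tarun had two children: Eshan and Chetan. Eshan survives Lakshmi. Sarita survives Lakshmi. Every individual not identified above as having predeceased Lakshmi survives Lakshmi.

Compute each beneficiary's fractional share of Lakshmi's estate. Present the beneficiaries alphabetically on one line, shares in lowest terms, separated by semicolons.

Bhavna 1/16; Chetan 1/32; Eshan 1/32; Falguni 1/16; Girish 1/16; Hemant 1/4; Manoj 1/16; Neelam 1/16; Rajiv 1/4; Sarita 1/16; Vikram 1/16

Neither parent survives and there are no descendants, so the estate passes to Lakshmi's siblings and their issue per stirpes.
The estate is divided into 4 equal shares of 1/4 among Rajiv, Hemant, Aarav, Priya.
Rajiv is living and takes 1/4.
Hemant is living and takes 1/4.
Aarav predeceased; the 1/4 allotted to Aarav's branch passes to Aarav's issue by representation.
Omkar's line is the sole branch at this level, so the full 1/4 passes to Omkar's issue by representation.
The 1/4 is divided into 4 equal shares of 1/16 among Bhavna, Girish, Vikram, Neelam.
Bhavna is living and takes 1/16.
Girish is living and takes 1/16.
Vikram is living and takes 1/16.
Neelam is living and takes 1/16.
Priya predeceased; the 1/4 allotted to Priya's branch passes to Priya's issue by representation.
The 1/4 is divided into 4 equal shares of 1/16 among Manoj, Tarun, Falguni, Sarita.
Manoj is living and takes 1/16.
Tarun predeceased; the 1/16 allotted to Tarun's branch passes to Tarun's issue by representation.
The 1/16 is divided into 2 equal shares of 1/32 among Eshan, Chetan.
Eshan is living and takes 1/32.
Chetan is living and takes 1/32.
Falguni is living and takes 1/16.
Sarita is living and takes 1/16.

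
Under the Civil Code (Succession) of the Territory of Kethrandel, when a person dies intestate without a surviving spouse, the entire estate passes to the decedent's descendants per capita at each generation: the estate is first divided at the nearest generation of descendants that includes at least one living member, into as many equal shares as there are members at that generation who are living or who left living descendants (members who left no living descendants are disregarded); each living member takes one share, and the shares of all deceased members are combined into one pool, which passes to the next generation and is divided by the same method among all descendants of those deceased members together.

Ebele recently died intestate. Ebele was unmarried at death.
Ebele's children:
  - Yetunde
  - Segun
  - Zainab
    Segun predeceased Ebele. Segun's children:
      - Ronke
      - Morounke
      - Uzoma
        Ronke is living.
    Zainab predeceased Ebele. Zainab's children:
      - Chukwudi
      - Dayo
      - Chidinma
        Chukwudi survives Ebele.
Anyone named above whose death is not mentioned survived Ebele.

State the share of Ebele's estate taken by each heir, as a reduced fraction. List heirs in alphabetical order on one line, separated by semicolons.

There is no surviving spouse, so the entire estate passes to Ebele's descendants per capita at each generation.
At generation 1 (Yetunde, Segun, Zainab) there are 3 shares of (1)/3 = 1/3 each.
Living: Yetunde — each takes 1/3.
Deceased: Segun and Zainab. Their combined 2/3 is pooled and carried to generation 2.
At generation 2 (Ronke, Morounke, Uzoma, Chukwudi, Dayo, Chidinma) there are 6 shares of (2/3)/6 = 1/9 each.
Living: Ronke, Morounke, Uzoma, Chukwudi, Dayo, and Chidinma — each takes 1/9.

Chidinma 1/9; Chukwudi 1/9; Dayo 1/9; Morounke 1/9; Ronke 1/9; Uzoma 1/9; Yetunde 1/3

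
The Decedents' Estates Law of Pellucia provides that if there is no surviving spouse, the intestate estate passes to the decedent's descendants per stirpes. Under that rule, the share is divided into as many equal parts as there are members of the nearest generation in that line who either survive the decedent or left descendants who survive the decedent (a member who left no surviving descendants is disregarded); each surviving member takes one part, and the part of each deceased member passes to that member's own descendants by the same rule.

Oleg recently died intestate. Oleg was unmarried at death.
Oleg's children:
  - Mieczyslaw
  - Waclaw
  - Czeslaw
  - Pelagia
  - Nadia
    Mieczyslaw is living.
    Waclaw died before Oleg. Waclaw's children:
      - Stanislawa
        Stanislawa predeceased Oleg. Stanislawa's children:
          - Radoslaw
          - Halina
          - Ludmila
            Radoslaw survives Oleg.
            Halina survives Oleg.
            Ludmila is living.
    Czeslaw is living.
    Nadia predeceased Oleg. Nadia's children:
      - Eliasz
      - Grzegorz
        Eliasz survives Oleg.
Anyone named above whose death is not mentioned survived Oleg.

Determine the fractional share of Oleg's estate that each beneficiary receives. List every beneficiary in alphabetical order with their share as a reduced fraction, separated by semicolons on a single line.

There is no surviving spouse, so the entire estate passes to Oleg's descendants per stirpes.
The estate is divided into 5 equal shares of 1/5 among Mieczyslaw, Waclaw, Czeslaw, Pelagia, Nadia.
Mieczyslaw is living and takes 1/5.
Waclaw predeceased; the 1/5 allotted to Waclaw's branch passes to Waclaw's issue by representation.
Stanislawa's line is the sole branch at this level, so the full 1/5 passes to Stanislawa's issue by representation.
The 1/5 is divided into 3 equal shares of 1/15 among Radoslaw, Halina, Ludmila.
Radoslaw is living and takes 1/15.
Halina is living and takes 1/15.
Ludmila is living and takes 1/15.
Czeslaw is living and takes 1/5.
Pelagia is living and takes 1/5.
Nadia predeceased; the 1/5 allotted to Nadia's branch passes to Nadia's issue by representation.
The 1/5 is divided into 2 equal shares of 1/10 among Eliasz, Grzegorz.
Eliasz is living and takes 1/10.
Grzegorz is living and takes 1/10.

Czeslaw 1/5; Eliasz 1/10; Grzegorz 1/10; Halina 1/15; Ludmila 1/15; Mieczyslaw 1/5; Pelagia 1/5; Radoslaw 1/15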